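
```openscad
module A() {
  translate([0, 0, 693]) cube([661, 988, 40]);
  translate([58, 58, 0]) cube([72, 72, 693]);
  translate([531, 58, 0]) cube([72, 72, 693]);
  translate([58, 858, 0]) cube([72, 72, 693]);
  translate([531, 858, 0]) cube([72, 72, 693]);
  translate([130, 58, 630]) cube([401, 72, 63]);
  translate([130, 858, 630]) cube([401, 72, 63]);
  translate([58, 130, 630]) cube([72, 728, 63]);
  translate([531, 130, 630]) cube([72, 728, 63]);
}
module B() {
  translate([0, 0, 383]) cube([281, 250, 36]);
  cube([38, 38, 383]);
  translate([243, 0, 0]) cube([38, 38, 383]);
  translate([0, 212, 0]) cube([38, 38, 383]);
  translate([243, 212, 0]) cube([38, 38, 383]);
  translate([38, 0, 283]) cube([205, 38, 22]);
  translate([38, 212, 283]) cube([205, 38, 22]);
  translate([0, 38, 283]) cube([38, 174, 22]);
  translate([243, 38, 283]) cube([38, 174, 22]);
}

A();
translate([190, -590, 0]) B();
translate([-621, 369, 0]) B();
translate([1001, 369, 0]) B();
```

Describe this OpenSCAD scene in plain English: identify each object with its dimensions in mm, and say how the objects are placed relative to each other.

A is a table with a 661×988 mm rectangular top, 40 mm thick, top surface at z = 733 mm, supported by four 72×72 mm square legs, each inset 58 mm from the nearest pair of top edges, running from the floor. Four apron rails, 72 mm thick and 63 mm tall, run between adjacent legs with their top edges flush with the underside of the top and their outer faces flush with the legs' outer faces.

B is a simple wooden stool: a rectangular seat 281 mm (x) by 250 mm (y), 36 mm thick, top face at z = 419 mm, on four square legs, each 38×38 mm in cross-section. The legs rest on z = 0, each flush with a corner of the seat. Four stretchers, 38 mm wide and 22 mm tall, connect adjacent legs with their undersides at z = 283 mm, each running between the inner faces of the legs it joins and aligned with the legs' outer faces on the other axis.

Three stools sit around the table at the −y, −x, +x sides.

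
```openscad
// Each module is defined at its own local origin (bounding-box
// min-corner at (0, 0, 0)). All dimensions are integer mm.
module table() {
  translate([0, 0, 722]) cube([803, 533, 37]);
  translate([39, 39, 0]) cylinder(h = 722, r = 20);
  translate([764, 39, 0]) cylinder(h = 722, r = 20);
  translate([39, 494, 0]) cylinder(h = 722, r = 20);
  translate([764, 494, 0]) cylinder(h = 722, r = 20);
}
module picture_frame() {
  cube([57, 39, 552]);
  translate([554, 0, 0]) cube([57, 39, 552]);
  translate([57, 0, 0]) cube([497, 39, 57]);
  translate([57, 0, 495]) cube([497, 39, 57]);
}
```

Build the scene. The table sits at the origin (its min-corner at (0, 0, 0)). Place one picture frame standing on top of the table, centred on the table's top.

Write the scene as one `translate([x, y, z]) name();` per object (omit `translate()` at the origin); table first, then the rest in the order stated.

table();
translate([96, 247, 759]) picture_frame();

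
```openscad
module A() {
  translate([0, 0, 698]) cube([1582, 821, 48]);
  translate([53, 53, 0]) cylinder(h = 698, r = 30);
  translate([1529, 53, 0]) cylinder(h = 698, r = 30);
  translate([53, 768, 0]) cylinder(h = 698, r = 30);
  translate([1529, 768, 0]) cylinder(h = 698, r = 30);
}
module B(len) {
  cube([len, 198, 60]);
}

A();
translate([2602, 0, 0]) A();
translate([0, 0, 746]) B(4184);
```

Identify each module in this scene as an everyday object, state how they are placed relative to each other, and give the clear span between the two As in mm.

A is a table. B is a beam. A beam spans the tops of two tables. The clear span between the two tables is 1020 mm.

Second table starts at x = 2602; first ends at x = 1582; clear span = 2602 − 1582 = 1020 mm.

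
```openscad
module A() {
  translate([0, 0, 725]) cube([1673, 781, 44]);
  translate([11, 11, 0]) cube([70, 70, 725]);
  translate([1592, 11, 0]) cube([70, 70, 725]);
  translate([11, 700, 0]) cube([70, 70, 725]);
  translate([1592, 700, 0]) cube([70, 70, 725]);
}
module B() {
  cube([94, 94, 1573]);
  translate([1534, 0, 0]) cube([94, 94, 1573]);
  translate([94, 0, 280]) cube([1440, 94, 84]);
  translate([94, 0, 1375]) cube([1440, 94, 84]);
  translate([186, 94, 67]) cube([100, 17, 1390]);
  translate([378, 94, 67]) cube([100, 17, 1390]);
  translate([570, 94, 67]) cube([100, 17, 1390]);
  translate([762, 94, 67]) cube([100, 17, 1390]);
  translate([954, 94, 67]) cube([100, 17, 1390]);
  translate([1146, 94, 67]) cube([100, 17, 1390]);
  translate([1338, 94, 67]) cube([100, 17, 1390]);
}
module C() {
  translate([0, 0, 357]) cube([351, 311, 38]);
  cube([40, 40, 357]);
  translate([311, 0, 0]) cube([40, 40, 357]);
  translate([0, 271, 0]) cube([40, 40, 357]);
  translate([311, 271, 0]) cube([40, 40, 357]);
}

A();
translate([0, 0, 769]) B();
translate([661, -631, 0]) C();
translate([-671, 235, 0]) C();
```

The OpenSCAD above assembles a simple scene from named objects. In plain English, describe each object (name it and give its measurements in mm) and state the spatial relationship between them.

A is a rectangular dining table. The top is 1673×781×44 mm with its upper surface at z = 769 mm. It stands on four 70×70 mm square legs, each inset 11 mm from the nearest pair of top edges, running from the floor to the underside of the top.

B is a fence section. Two 94×94 mm posts, 1573 mm tall, stand on the floor with a clear span of 1440 mm between their inner faces. Two horizontal rails of 94×84 mm section span the gap between the posts with their undersides at z = 280 mm and z = 1375 mm, flush with the posts' −y face. 7 pickets, each 100 mm wide, 17 mm thick and 1390 mm tall, are fixed to the +y face of the rails with their bottoms at z = 67 mm, evenly spaced across the span with equal gaps (rounded down to the nearest mm) at the −x end and between each pair — any rounding remainder accumulates at the +x end.

C is a simple wooden stool: a rectangular seat 351 mm (x) by 311 mm (y), 38 mm thick, top face at z = 395 mm, on four square legs, each 40×40 mm in cross-section. The legs rest on z = 0, each flush with a corner of the seat.

The fence section is on top of the table. Two stools sit around the table at the −y, −x sides.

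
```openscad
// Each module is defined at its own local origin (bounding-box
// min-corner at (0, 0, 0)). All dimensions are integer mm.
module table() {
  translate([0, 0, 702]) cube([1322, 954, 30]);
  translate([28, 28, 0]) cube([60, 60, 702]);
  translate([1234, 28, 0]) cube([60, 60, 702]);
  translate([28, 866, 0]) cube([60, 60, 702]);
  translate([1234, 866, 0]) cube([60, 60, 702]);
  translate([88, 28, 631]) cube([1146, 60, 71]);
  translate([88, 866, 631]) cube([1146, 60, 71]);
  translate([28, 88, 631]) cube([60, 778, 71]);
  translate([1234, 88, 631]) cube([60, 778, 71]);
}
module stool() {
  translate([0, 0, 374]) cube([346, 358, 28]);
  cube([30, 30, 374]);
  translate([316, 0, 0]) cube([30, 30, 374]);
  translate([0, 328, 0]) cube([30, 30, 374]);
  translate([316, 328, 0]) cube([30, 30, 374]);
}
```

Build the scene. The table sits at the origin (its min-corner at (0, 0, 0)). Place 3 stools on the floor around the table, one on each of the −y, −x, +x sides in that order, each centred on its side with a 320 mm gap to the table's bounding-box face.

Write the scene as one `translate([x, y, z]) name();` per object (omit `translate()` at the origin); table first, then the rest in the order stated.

table();
translate([488, -678, 0]) stool();
translate([-666, 298, 0]) stool();
translate([1642, 298, 0]) stool();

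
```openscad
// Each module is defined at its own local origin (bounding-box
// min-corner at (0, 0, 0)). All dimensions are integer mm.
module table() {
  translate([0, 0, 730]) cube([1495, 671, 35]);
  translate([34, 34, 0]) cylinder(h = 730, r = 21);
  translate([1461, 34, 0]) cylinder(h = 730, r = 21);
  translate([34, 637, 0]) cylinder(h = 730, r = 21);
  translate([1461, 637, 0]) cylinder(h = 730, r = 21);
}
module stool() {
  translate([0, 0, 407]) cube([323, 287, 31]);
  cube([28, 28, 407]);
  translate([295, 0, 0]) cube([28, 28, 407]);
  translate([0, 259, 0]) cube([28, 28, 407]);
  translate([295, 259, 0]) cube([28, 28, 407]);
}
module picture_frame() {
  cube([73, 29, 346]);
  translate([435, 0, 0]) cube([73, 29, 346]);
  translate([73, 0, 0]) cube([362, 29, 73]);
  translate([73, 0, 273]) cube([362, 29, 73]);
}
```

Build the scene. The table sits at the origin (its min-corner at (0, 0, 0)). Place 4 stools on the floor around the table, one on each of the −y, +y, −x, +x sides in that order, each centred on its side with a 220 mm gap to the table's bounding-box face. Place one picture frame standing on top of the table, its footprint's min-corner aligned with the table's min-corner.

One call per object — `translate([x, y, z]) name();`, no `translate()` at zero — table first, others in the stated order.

table();
translate([586, -507, 0]) stool();
translate([586, 891, 0]) stool();
translate([-543, 192, 0]) stool();
translate([1715, 192, 0]) stool();
translate([0, 0, 765]) picture_frame();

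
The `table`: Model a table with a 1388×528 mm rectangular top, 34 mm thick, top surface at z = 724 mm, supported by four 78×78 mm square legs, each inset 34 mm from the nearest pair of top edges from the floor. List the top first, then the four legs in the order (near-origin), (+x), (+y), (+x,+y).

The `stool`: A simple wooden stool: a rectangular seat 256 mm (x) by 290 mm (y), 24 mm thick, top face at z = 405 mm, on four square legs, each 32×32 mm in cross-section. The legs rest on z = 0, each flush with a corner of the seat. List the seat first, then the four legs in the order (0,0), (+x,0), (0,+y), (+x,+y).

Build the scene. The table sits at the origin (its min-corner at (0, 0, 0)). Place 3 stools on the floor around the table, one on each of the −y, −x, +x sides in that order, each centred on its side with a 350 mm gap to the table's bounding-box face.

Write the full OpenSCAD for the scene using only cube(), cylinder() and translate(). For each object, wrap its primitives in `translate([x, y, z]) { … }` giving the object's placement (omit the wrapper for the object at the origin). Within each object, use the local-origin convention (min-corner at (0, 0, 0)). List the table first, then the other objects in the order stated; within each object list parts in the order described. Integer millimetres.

translate([0, 0, 690]) cube([1388, 528, 34]);
translate([34, 34, 0]) cube([78, 78, 690]);
translate([1276, 34, 0]) cube([78, 78, 690]);
translate([34, 416, 0]) cube([78, 78, 690]);
translate([1276, 416, 0]) cube([78, 78, 690]);
translate([566, -640, 0]) {
  translate([0, 0, 381]) cube([256, 290, 24]);
  cube([32, 32, 381]);
  translate([224, 0, 0]) cube([32, 32, 381]);
  translate([0, 258, 0]) cube([32, 32, 381]);
  translate([224, 258, 0]) cube([32, 32, 381]);
}
translate([-606, 119, 0]) {
  translate([0, 0, 381]) cube([256, 290, 24]);
  cube([32, 32, 381]);
  translate([224, 0, 0]) cube([32, 32, 381]);
  translate([0, 258, 0]) cube([32, 32, 381]);
  translate([224, 258, 0]) cube([32, 32, 381]);
}
translate([1738, 119, 0]) {
  translate([0, 0, 381]) cube([256, 290, 24]);
  cube([32, 32, 381]);
  translate([224, 0, 0]) cube([32, 32, 381]);
  translate([0, 258, 0]) cube([32, 32, 381]);
  translate([224, 258, 0]) cube([32, 32, 381]);
}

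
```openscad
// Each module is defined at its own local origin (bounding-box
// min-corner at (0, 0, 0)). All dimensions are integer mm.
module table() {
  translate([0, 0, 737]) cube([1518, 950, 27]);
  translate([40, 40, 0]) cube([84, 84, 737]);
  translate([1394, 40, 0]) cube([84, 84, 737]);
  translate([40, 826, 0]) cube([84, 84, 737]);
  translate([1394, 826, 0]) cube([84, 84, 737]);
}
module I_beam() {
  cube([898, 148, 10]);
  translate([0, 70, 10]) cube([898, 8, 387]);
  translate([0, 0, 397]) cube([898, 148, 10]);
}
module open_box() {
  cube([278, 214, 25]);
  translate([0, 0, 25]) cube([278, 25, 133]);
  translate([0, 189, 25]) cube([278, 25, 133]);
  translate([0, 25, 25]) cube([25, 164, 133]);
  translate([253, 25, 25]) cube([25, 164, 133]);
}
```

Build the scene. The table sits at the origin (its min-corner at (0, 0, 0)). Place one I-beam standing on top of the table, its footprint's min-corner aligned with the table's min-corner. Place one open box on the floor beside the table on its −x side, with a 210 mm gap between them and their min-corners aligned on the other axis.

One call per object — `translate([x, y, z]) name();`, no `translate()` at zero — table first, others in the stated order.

table();
translate([0, 0, 764]) I_beam();
translate([-488, 0, 0]) open_box();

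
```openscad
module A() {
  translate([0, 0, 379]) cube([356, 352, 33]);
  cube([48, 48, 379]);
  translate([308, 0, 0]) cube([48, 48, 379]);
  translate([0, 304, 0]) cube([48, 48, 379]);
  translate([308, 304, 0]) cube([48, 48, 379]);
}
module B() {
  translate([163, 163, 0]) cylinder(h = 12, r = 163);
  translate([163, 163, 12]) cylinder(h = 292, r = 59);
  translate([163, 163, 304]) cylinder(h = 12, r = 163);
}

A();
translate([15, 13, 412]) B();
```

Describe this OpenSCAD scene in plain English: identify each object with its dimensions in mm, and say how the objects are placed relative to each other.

A is a four-legged stool. The seat is a 356×352×33 mm slab whose top surface is at z = 412 mm; four square legs, each 48×48 mm in cross-section, run from the floor (z = 0) to the underside of the seat, each flush with a corner of the seat.

B is a spool: two coaxial disc flanges of radius 163 mm and thickness 12 mm, joined by a core cylinder of radius 59 mm and height 292 mm. The lower flange rests on z = 0 and the three cylinders share a vertical axis.

The spool is on top of the stool, centred.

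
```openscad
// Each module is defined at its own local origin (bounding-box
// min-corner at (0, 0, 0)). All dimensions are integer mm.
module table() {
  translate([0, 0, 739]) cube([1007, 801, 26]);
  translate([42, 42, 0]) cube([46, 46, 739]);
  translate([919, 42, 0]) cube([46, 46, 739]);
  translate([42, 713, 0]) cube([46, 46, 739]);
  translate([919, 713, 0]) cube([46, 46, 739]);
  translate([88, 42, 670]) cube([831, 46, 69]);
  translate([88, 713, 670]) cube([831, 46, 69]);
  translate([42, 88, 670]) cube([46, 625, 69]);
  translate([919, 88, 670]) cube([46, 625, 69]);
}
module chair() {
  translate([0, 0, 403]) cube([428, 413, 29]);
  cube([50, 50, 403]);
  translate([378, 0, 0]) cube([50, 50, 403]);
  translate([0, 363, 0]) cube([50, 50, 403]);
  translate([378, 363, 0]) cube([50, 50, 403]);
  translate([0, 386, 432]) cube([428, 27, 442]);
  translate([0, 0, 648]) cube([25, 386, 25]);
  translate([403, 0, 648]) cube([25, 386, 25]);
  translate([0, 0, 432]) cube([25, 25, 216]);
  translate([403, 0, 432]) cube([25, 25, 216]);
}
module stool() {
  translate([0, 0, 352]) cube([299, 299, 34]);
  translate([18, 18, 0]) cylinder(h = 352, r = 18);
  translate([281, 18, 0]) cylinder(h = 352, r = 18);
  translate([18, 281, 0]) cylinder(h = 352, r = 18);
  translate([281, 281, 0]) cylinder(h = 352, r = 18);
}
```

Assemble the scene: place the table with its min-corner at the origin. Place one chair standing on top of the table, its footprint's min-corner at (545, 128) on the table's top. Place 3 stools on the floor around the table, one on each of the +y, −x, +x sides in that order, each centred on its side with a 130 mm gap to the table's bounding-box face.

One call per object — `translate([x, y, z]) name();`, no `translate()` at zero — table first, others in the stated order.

table();
translate([545, 128, 765]) chair();
translate([354, 931, 0]) stool();
translate([-429, 251, 0]) stool();
translate([1137, 251, 0]) stool();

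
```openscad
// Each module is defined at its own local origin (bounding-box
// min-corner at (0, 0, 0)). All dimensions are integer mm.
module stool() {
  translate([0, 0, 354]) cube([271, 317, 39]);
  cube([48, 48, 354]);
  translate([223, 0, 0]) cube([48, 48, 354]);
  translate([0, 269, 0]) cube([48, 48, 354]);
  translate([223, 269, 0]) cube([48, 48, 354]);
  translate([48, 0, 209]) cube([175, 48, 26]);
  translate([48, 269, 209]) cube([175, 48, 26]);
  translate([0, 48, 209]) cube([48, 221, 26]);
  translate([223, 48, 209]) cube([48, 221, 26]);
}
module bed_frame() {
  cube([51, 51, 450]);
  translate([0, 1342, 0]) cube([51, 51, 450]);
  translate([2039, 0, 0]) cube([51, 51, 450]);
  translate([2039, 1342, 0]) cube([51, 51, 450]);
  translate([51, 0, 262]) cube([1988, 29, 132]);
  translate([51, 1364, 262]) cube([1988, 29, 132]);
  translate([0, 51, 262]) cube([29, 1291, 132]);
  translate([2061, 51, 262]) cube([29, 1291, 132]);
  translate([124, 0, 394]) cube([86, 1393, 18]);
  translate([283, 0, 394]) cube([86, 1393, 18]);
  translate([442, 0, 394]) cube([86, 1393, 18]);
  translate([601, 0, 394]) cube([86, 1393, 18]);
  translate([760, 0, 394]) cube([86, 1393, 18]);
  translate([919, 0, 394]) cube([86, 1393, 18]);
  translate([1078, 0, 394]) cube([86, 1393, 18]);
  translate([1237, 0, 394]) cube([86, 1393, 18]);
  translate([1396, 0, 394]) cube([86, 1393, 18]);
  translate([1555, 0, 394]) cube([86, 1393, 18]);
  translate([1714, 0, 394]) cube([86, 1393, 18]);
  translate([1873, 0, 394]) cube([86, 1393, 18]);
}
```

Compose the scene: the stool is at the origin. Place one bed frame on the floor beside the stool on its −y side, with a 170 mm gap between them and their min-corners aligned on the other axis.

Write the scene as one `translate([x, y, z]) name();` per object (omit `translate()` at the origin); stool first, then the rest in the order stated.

stool();
translate([0, -1563, 0]) bed_frame();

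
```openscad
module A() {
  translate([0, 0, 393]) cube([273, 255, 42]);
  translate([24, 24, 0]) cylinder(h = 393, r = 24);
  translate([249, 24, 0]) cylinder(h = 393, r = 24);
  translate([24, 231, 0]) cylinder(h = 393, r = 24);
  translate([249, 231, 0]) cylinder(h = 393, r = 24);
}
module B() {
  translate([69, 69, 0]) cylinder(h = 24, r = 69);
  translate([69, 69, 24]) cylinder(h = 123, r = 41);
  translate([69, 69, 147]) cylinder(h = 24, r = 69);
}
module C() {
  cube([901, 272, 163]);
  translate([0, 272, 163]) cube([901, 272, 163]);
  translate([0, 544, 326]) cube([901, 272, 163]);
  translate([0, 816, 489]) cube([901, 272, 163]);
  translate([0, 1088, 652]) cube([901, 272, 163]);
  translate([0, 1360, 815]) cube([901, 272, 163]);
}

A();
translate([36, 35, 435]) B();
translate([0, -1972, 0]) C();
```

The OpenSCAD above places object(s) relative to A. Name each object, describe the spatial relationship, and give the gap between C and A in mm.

A is a stool. B is a spool. C is a staircase. The spool is on top of the stool. The staircase is on the floor beside the stool on its −y side. The gap between the staircase and the stool is 340 mm.

The staircase's nearest face is 340 mm from the stool's −y face.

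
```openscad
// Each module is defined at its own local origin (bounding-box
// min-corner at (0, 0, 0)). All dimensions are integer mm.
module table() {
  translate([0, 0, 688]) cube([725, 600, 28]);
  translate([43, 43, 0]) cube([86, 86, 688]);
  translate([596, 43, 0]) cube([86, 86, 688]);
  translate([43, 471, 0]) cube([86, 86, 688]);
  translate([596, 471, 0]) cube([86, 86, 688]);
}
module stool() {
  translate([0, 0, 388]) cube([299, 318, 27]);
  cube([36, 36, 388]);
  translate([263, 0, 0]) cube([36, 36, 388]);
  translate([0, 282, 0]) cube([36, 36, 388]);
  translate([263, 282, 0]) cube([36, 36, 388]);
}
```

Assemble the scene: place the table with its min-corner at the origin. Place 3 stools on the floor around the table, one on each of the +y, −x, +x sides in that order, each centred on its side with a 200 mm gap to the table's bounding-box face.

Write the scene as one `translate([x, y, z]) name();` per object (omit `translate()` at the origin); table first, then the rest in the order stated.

table();
translate([213, 800, 0]) stool();
translate([-499, 141, 0]) stool();
translate([925, 141, 0]) stool();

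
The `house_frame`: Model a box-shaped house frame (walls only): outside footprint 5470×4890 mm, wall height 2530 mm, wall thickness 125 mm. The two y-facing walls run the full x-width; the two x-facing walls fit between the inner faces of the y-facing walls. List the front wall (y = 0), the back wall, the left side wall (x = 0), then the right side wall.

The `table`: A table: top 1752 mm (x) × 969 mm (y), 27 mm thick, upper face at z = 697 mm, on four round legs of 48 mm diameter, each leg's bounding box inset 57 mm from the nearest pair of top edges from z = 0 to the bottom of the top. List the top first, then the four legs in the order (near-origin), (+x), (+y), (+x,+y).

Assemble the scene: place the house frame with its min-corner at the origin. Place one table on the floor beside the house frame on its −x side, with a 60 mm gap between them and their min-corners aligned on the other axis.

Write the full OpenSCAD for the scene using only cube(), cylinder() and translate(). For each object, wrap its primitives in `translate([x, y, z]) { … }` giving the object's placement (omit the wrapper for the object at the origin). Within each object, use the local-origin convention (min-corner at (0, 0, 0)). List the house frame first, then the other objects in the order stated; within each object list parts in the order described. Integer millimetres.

cube([5470, 125, 2530]);
translate([0, 4765, 0]) cube([5470, 125, 2530]);
translate([0, 125, 0]) cube([125, 4640, 2530]);
translate([5345, 125, 0]) cube([125, 4640, 2530]);
translate([-1812, 0, 0]) {
  translate([0, 0, 670]) cube([1752, 969, 27]);
  translate([81, 81, 0]) cylinder(h = 670, r = 24);
  translate([1671, 81, 0]) cylinder(h = 670, r = 24);
  translate([81, 888, 0]) cylinder(h = 670, r = 24);
  translate([1671, 888, 0]) cylinder(h = 670, r = 24);
}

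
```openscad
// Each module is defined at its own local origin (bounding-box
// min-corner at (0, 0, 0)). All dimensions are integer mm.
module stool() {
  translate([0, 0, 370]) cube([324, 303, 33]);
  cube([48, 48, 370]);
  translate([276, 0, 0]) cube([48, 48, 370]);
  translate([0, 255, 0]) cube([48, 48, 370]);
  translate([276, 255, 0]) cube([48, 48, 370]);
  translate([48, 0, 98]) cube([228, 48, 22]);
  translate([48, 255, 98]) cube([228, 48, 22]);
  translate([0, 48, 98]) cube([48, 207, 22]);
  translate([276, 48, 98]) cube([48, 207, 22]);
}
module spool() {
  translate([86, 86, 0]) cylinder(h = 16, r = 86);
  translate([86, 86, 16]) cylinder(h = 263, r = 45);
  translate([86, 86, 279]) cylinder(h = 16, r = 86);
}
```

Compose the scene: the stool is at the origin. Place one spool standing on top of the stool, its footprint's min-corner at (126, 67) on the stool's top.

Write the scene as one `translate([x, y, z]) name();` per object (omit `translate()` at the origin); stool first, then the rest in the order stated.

stool();
translate([126, 67, 403]) spool();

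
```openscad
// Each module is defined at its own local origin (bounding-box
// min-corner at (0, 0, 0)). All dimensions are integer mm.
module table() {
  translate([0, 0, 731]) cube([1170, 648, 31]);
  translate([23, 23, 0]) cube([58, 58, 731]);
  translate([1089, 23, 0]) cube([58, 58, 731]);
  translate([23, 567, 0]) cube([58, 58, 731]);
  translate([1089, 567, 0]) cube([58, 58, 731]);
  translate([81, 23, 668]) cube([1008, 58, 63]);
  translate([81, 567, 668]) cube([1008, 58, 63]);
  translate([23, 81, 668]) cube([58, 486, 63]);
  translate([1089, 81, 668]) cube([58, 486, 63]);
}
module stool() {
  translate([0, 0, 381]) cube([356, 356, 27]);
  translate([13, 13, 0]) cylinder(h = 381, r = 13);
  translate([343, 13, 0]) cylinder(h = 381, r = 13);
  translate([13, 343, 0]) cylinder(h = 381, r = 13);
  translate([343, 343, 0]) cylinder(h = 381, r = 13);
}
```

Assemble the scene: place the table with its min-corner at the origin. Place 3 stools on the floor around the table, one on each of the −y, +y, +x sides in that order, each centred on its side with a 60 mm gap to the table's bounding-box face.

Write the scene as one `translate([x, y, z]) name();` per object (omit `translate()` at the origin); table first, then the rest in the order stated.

table();
translate([407, -416, 0]) stool();
translate([407, 708, 0]) stool();
translate([1230, 146, 0]) stool();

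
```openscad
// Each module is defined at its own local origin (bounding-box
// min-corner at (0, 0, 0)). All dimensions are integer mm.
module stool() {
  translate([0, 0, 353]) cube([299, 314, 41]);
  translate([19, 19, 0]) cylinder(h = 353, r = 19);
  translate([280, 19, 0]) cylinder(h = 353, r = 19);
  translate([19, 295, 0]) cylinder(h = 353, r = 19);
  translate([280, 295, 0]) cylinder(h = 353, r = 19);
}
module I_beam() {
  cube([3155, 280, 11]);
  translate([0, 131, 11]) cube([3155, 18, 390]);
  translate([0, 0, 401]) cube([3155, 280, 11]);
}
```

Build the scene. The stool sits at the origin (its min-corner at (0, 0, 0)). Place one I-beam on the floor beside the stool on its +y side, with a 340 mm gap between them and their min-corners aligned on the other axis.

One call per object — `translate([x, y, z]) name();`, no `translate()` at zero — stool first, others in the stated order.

stool();
translate([0, 654, 0]) I_beam();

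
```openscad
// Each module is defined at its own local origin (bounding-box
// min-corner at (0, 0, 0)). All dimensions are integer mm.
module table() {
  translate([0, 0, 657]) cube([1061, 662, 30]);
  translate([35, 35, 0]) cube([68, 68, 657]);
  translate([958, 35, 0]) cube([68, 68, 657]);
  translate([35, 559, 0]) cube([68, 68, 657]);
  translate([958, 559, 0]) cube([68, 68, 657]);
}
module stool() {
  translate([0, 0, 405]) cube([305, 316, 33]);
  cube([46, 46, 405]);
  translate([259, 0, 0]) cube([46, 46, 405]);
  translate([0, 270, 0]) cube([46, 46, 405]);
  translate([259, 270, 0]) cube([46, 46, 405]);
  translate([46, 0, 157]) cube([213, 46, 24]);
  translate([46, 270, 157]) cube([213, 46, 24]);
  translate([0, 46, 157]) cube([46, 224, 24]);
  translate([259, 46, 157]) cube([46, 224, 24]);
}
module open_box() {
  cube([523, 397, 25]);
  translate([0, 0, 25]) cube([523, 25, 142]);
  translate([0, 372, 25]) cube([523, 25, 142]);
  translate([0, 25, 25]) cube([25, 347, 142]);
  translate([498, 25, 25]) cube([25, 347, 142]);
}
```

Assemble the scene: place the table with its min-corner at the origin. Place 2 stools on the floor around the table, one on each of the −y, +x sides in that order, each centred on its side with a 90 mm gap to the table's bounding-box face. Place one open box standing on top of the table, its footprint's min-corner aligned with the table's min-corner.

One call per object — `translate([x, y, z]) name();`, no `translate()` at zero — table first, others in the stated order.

table();
translate([378, -406, 0]) stool();
translate([1151, 173, 0]) stool();
translate([0, 0, 687]) open_box();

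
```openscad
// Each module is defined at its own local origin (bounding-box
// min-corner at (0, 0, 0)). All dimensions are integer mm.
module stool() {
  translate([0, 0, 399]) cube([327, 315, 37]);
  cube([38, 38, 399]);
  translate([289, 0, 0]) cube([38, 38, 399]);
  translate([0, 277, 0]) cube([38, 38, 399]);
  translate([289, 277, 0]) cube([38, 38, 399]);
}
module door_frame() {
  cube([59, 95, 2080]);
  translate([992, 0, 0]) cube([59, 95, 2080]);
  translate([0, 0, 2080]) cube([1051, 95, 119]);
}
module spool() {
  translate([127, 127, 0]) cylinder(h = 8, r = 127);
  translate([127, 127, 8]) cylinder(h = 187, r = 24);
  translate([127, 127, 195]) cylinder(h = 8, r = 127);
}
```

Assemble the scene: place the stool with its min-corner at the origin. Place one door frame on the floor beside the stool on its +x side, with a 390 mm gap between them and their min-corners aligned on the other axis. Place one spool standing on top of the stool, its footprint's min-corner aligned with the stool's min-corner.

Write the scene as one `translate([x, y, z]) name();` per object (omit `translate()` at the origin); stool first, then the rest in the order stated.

stool();
translate([717, 0, 0]) door_frame();
translate([0, 0, 436]) spool();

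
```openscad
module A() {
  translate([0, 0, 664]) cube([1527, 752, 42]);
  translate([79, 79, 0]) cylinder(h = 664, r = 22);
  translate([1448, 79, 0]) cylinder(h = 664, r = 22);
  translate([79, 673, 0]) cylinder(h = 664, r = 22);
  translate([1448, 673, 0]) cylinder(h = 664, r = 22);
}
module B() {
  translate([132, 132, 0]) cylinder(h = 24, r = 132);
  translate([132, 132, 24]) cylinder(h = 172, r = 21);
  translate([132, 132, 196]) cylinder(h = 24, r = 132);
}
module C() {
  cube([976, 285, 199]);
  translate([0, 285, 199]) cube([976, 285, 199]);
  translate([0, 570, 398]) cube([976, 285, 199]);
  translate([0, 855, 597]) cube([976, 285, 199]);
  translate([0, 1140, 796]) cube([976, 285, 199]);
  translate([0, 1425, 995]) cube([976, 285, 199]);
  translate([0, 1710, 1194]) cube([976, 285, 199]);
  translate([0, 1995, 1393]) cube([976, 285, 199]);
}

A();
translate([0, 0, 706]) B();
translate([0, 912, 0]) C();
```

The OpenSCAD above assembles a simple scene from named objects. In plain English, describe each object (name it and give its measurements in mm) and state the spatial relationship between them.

A is a table with a 1527×752 mm rectangular top, 42 mm thick, top surface at z = 706 mm, supported by four round legs of 44 mm diameter, each leg's bounding box inset 57 mm from the nearest pair of top edges, running from the floor.

B is a spool: two coaxial disc flanges of radius 132 mm and thickness 24 mm, joined by a core cylinder of radius 21 mm and height 172 mm. The lower flange rests on z = 0 and the three cylinders share a vertical axis.

C is a run of 8 identical solid stair steps. Each tread is 976×285 mm and each step block is 199 mm high. Step 1 rests on the floor; step k is offset from step 1 by (k−1)×285 mm in y and (k−1)×199 mm in z.

The spool is on top of the table. The staircase is on the floor beside the table on its +y side.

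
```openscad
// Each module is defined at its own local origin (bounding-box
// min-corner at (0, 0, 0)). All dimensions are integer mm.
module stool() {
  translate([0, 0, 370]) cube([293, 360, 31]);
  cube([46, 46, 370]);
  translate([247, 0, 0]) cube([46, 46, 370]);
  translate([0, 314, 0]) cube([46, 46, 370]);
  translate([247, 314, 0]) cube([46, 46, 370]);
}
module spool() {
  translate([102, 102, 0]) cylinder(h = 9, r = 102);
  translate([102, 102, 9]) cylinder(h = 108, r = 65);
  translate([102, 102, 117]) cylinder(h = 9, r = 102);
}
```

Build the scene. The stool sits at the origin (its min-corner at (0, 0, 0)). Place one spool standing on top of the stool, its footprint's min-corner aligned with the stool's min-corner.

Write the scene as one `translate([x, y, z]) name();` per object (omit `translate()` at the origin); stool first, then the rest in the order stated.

stool();
translate([0, 0, 401]) spool();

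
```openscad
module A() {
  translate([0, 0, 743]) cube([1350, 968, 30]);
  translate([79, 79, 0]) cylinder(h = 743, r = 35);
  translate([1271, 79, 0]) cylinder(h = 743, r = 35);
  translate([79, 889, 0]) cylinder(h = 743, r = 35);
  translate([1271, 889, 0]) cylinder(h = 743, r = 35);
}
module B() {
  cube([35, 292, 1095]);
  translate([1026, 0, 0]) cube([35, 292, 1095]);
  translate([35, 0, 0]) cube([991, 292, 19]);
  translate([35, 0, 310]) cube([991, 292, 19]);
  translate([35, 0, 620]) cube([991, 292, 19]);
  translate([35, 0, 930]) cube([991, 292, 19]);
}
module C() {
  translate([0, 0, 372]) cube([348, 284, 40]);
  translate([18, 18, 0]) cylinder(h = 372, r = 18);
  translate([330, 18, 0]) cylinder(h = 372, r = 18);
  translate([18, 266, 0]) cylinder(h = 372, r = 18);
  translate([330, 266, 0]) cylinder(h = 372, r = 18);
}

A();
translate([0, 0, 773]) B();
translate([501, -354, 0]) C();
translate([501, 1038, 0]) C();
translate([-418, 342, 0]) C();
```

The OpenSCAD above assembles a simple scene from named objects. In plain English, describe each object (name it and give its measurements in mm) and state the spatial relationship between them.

A is a table: top 1350 mm (x) × 968 mm (y), 30 mm thick, upper face at z = 773 mm, on four round legs of 70 mm diameter, each leg's bounding box inset 44 mm from the nearest pair of top edges, running from z = 0 to the bottom of the top.

B is a bookshelf 1061 mm wide overall, 292 mm deep and 1095 mm tall. The two sides are 35 mm thick vertical panels. 4 horizontal shelves of 19 mm thickness span between the inner faces of the sides; the lowest shelf sits on the floor and shelves are stacked with a clear vertical gap of 291 mm between each pair.

C is a four-legged stool. The seat is 348×284 mm, 40 mm thick, top at z = 412 mm. It stands on four round legs, each 36 mm in diameter, from z = 0 to the seat underside, each leg's axis is inset half a diameter from the nearest pair of seat edges (so the leg's bounding box is flush with the corner).

The bookshelf is on top of the table. Three stools sit around the table at the −y, +y, −x sides.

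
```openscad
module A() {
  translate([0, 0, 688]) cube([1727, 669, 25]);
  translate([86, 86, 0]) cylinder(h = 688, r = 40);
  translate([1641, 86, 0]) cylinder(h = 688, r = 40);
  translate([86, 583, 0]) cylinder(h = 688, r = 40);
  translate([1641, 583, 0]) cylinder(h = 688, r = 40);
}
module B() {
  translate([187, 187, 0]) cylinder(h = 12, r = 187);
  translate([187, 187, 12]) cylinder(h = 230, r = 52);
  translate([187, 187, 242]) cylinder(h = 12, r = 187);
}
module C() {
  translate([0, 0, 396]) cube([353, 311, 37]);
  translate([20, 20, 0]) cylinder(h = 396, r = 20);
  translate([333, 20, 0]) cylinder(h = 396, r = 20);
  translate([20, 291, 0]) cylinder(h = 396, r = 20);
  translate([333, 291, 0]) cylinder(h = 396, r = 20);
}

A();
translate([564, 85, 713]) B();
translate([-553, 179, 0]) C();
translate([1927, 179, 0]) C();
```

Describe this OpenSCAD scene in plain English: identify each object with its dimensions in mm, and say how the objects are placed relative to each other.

A is a table: top 1727 mm (x) × 669 mm (y), 25 mm thick, upper face at z = 713 mm, on four round legs of 80 mm diameter, each leg's bounding box inset 46 mm from the nearest pair of top edges, running from z = 0 to the bottom of the top.

B is a spool: two coaxial disc flanges of radius 187 mm and thickness 12 mm, joined by a core cylinder of radius 52 mm and height 230 mm. The lower flange rests on z = 0 and the three cylinders share a vertical axis.

C is a four-legged stool. The seat is a 353×311×37 mm slab whose top surface is at z = 433 mm; four round legs, each 40 mm in diameter, run from the floor (z = 0) to the underside of the seat, each leg's axis is inset half a diameter from the nearest pair of seat edges (so the leg's bounding box is flush with the corner).

The spool is on top of the table. Two stools sit around the table at the −x, +x sides.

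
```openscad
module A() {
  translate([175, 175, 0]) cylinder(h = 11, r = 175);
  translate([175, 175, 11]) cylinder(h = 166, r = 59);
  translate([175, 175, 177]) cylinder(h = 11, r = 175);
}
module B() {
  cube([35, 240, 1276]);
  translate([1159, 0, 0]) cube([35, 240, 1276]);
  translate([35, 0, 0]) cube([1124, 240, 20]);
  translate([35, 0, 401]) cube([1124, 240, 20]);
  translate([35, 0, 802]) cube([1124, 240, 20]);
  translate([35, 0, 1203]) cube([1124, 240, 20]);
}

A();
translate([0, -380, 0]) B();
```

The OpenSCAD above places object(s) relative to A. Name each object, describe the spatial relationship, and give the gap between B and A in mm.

The bookshelf's nearest face is 140 mm from the spool's −y face.

A is a spool. B is a bookshelf. The bookshelf is on the floor beside the spool on its −y side. The gap between the bookshelf and the spool is 140 mm.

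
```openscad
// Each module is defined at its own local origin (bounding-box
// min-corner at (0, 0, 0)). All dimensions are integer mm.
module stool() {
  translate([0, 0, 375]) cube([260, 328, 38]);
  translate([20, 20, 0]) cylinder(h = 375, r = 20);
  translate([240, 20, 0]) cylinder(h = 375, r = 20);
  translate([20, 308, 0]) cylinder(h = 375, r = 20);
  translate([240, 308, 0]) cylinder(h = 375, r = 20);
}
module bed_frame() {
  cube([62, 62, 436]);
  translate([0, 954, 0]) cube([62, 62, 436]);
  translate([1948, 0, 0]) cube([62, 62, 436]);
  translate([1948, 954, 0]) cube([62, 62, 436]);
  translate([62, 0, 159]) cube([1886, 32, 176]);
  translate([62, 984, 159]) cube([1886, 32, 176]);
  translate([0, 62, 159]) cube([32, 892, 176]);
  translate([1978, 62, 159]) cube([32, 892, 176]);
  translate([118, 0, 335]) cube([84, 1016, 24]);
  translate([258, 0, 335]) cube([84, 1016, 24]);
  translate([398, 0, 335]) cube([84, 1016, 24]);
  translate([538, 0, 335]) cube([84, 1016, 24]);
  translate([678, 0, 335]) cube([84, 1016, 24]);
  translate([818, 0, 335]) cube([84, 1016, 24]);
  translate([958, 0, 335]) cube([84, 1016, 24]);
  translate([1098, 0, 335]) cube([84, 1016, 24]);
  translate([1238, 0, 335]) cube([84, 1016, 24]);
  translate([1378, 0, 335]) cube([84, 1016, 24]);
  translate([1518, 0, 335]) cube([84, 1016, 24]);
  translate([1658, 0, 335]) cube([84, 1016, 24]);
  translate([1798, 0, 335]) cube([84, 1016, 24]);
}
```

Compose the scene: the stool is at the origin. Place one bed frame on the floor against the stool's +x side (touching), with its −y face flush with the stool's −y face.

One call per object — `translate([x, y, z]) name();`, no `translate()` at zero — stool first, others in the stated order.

stool();
translate([260, 0, 0]) bed_frame();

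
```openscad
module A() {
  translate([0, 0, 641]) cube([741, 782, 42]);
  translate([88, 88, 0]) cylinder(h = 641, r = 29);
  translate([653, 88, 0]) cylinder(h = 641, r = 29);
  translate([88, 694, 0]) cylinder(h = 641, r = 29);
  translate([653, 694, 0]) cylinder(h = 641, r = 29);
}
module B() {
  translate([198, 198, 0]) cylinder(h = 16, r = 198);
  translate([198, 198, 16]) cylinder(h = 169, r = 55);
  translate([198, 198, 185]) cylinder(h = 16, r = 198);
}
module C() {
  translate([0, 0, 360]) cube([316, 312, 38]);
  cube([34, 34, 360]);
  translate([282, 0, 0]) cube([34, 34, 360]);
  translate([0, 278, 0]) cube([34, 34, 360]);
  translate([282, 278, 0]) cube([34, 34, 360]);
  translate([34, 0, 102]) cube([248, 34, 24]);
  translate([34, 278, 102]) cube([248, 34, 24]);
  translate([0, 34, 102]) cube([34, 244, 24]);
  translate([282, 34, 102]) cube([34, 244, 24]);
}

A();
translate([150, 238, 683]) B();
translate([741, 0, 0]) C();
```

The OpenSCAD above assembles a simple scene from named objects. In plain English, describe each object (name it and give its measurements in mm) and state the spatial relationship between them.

A is a table with a 741×782 mm rectangular top, 42 mm thick, top surface at z = 683 mm, supported by four round legs of 58 mm diameter, each leg's bounding box inset 59 mm from the nearest pair of top edges, running from the floor.

B is a spool: two coaxial disc flanges of radius 198 mm and thickness 16 mm, joined by a core cylinder of radius 55 mm and height 169 mm. The lower flange rests on z = 0 and the three cylinders share a vertical axis.

C is a four-legged stool. The seat is 316×312 mm, 38 mm thick, top at z = 398 mm. It stands on four square legs, each 34×34 mm in cross-section, from z = 0 to the seat underside, each flush with a corner of the seat. Four stretchers, 34 mm wide and 24 mm tall, connect adjacent legs with their undersides at z = 102 mm, each running between the inner faces of the legs it joins and aligned with the legs' outer faces on the other axis.

The spool is on top of the table. The stool is against the table's +x side, with their −y faces flush.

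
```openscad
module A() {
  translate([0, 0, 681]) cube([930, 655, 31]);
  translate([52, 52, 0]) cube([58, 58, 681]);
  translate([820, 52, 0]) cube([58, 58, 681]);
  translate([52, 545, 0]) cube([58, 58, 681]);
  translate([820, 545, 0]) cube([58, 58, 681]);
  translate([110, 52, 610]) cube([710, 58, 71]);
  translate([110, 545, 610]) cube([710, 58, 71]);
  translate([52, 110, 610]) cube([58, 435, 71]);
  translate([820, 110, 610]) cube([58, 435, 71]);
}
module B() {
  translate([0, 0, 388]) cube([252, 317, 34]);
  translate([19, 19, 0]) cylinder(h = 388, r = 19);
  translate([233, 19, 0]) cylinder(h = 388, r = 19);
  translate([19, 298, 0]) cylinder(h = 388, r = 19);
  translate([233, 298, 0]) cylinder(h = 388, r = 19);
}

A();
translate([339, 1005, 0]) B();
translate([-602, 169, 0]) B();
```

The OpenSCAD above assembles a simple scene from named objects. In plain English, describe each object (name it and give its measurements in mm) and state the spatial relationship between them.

A is a table: top 930 mm (x) × 655 mm (y), 31 mm thick, upper face at z = 712 mm, on four 58×58 mm square legs, each inset 52 mm from the nearest pair of top edges, running from z = 0 to the bottom of the top. Four apron rails, 58 mm thick and 71 mm tall, run between adjacent legs with their top edges flush with the underside of the top and their outer faces flush with the legs' outer faces.

B is a four-legged stool. The seat is a 252×317×34 mm slab whose top surface is at z = 422 mm; four round legs, each 38 mm in diameter, run from the floor (z = 0) to the underside of the seat, each leg's axis is inset half a diameter from the nearest pair of seat edges (so the leg's bounding box is flush with the corner).

Two stools sit around the table at the +y, −x sides.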